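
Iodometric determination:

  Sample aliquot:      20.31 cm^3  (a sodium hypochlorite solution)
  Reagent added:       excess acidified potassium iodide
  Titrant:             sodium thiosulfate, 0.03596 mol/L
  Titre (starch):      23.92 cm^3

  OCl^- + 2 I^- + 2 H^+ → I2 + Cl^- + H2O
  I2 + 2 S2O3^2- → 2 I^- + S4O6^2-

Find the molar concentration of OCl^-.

0.02118 mol/L

n(S2O3^2-) = 0.02392 × 0.03596 = 8.602 × 10^-4 mol
n(I2) = n(S2O3^2-)/2 = 4.301 × 10^-4 mol
n(OCl^-) in the aliquot = 4.301 × 10^-4 mol (1:1 ratio)
[OCl^-] = 4.301 × 10^-4 / 0.02031 = 0.02118 mol/L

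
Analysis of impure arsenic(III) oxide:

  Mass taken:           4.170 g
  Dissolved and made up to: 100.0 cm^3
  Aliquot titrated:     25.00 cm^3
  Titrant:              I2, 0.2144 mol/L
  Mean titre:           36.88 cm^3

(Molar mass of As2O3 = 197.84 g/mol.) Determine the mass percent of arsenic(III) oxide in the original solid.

75.03 %

As2O3 + 2 I2 + 2 H2O → As2O5 + 4 HI
n(I2) per titration = 0.03688 × 0.2144 = 7.907 × 10^-3 mol
From the 1:2 ratio, n(As2O3) in each aliquot = 1/2 × 7.907 × 10^-3 = 3.954 × 10^-3 mol
n(As2O3) in the whole flask = 3.954 × 10^-3 × 100.0/25.00 = 0.01581 mol
mass of As2O3 = 0.01581 × 197.84 = 3.129 g
% As2O3 = 3.129 / 4.170 × 100 = 75.03 %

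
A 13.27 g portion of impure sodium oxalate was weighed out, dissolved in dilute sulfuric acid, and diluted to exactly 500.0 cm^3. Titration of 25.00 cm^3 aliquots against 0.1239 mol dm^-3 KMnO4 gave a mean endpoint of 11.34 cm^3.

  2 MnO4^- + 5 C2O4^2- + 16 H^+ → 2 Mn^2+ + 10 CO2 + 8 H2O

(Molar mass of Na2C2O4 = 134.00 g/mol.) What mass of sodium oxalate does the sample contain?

9.414 g

n(KMnO4) per titration = 0.01134 × 0.1239 = 1.405 × 10^-3 mol
From the 5:2 ratio, n(Na2C2O4) in each aliquot = 5/2 × 1.405 × 10^-3 = 3.513 × 10^-3 mol
n(Na2C2O4) in the whole flask = 3.513 × 10^-3 × 500.0/25.00 = 0.07025 mol
mass of Na2C2O4 = 0.07025 × 134.00 = 9.414 g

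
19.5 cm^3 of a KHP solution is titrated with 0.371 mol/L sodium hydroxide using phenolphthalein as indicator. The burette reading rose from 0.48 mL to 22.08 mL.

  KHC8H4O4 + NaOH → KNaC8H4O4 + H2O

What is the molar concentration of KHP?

n(NaOH) = 0.0216 L × 0.371 mol/L = 8.01 × 10^-3 mol
n(KHC8H4O4) = 8.01 × 10^-3 mol (1:1 mole ratio)
[KHC8H4O4] = 8.01 × 10^-3 mol / 0.0195 L = 0.411 mol/L

0.411 mol/L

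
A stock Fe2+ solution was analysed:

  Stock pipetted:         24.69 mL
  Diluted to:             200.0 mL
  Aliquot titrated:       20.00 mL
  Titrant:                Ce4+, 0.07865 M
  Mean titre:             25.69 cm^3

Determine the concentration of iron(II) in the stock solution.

Ce^4+ + Fe^2+ → Ce^3+ + Fe^3+
n(Ce4+) = 0.02569 × 0.07865 = 2.021 × 10^-3 mol
n(Fe2+) in the aliquot = 2.021 × 10^-3 mol (1:1 ratio)
[Fe2+]_dilute = 2.021 × 10^-3 / 0.02000 = 0.1010 mol/L
Dilution factor = 200.0 / 24.69 = 8.100
[Fe2+]_stock = 0.1010 × 8.100 = 0.8184 mol/L

0.8184 M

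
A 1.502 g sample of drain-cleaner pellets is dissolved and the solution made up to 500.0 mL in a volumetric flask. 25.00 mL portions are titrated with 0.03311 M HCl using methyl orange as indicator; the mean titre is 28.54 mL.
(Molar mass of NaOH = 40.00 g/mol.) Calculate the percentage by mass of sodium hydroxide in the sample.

NaOH + HCl → NaCl + H2O
n(HCl) per titration = 0.02854 × 0.03311 = 9.450 × 10^-4 mol
n(NaOH) in each aliquot = 9.450 × 10^-4 mol (1:1 ratio)
n(NaOH) in the whole flask = 9.450 × 10^-4 × 500.0/25.00 = 0.01890 mol
mass of NaOH = 0.01890 × 40.00 = 0.7560 g
% NaOH = 0.7560 / 1.502 × 100 = 50.33 %

50.33 %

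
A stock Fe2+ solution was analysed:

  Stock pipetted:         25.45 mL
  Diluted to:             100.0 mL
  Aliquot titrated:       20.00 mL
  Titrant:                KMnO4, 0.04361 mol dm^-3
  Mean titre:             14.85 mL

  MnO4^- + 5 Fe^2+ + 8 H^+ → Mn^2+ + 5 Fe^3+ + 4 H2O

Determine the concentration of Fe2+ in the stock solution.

0.6362 mol/L

n(KMnO4) = 0.01485 × 0.04361 = 6.476 × 10^-4 mol
From the 5:1 ratio, n(Fe2+) in the aliquot = 5/1 × 6.476 × 10^-4 = 3.238 × 10^-3 mol
[Fe2+]_dilute = 3.238 × 10^-3 / 0.02000 = 0.1619 mol/L
Dilution factor = 100.0 / 25.45 = 3.929
[Fe2+]_stock = 0.1619 × 3.929 = 0.6362 mol/L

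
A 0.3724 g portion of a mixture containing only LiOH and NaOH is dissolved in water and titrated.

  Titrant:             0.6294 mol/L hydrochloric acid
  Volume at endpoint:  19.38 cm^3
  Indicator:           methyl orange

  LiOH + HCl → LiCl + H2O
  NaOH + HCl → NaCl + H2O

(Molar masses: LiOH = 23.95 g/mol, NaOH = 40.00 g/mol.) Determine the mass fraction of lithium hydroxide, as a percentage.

46.29 %

n(HCl) = 0.01938 × 0.6294 = 0.01220 mol
Let x = n(LiOH), y = n(NaOH).
Titrant: 1x + 1y = 0.01220;  mass: 23.95x + 40.00y = 0.3724
Solving, x = 7.197 × 10^-3 mol, y = 5.001 × 10^-3 mol
mass of LiOH = 7.197 × 10^-3 × 23.95 = 0.1724 g
% LiOH = 0.1724 / 0.3724 × 100 = 46.29 %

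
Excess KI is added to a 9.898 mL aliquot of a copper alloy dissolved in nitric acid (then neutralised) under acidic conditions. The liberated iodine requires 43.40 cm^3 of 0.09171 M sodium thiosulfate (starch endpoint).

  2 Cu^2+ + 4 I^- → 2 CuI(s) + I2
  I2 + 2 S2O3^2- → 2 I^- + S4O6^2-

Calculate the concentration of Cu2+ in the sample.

n(S2O3^2-) = 0.04340 × 0.09171 = 3.980 × 10^-3 mol
n(I2) = n(S2O3^2-)/2 = 1.990 × 10^-3 mol
From the 2:1 ratio, n(Cu2+) in the aliquot = 2/1 × 1.990 × 10^-3 = 3.980 × 10^-3 mol
[Cu2+] = 3.980 × 10^-3 / 0.009898 = 0.4021 mol/L

0.4021 M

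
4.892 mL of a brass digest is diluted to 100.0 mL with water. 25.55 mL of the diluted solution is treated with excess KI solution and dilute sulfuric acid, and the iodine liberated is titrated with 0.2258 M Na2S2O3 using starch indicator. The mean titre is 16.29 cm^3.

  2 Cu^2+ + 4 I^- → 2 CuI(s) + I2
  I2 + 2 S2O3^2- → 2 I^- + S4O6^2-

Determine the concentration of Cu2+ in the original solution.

n(S2O3^2-) = 0.01629 × 0.2258 = 3.678 × 10^-3 mol
n(I2) = n(S2O3^2-)/2 = 1.839 × 10^-3 mol
From the 2:1 ratio, n(Cu2+) in the aliquot = 2/1 × 1.839 × 10^-3 = 3.678 × 10^-3 mol
[Cu2+]_dilute = 3.678 × 10^-3 / 0.02555 = 0.1440 mol/L
[Cu2+]_original = 0.1440 × 100.0/4.892 = 2.943 mol/L

2.943 M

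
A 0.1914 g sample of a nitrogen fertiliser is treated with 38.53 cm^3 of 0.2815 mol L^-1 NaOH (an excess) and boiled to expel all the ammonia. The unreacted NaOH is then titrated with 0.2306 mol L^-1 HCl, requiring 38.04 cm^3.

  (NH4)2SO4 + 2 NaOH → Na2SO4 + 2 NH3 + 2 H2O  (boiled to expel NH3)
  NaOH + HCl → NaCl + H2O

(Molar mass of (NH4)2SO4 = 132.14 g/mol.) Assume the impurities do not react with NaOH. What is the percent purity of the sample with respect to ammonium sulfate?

n(NaOH) added = 0.03853 × 0.2815 = 0.01085 mol
n(HCl) used in back-titration = 0.03804 × 0.2306 = 8.772 × 10^-3 mol
n(NaOH) left over = 8.772 × 10^-3 mol (1:1 ratio)
n(NaOH) consumed by analyte = 0.01085 − 8.772 × 10^-3 = 2.074 × 10^-3 mol
From the 1:2 ratio, n((NH4)2SO4) = 1/2 × 2.074 × 10^-3 = 1.037 × 10^-3 mol
mass of (NH4)2SO4 = 1.037 × 10^-3 × 132.14 = 0.1370 g
% (NH4)2SO4 = 0.1370 / 0.1914 × 100 = 71.60 %

71.60 %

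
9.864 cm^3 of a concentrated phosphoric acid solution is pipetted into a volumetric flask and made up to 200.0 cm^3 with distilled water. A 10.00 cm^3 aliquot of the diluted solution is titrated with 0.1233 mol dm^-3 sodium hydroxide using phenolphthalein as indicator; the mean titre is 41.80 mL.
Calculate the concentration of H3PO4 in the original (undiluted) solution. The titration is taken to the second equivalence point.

5.225 mol/L

H3PO4 + 2 NaOH → Na2HPO4 + 2 H2O
n(NaOH) = 0.04180 × 0.1233 = 5.154 × 10^-3 mol
From the 1:2 ratio, n(H3PO4) in the aliquot = 1/2 × 5.154 × 10^-3 = 2.577 × 10^-3 mol
[H3PO4]_dilute = 2.577 × 10^-3 / 0.01000 = 0.2577 mol/L
Dilution factor = 200.0 / 9.864 = 20.28
[H3PO4]_stock = 0.2577 × 20.28 = 5.225 mol/L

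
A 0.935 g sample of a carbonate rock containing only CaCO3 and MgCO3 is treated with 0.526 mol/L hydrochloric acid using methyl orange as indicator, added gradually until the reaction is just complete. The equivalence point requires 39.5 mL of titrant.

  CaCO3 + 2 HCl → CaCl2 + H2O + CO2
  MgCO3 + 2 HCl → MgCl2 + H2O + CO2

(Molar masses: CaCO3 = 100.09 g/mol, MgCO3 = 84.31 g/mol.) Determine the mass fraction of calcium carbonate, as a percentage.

n(HCl) = 0.0395 × 0.526 = 0.0208 mol
Let x = n(CaCO3), y = n(MgCO3).
Titrant: 2x + 2y = 0.0208;  mass: 100.09x + 84.31y = 0.935
Solving, x = 3.75 × 10^-3 mol, y = 6.64 × 10^-3 mol
mass of CaCO3 = 3.75 × 10^-3 × 100.09 = 0.375 g
% CaCO3 = 0.375 / 0.935 × 100 = 40.1 %

40.1 %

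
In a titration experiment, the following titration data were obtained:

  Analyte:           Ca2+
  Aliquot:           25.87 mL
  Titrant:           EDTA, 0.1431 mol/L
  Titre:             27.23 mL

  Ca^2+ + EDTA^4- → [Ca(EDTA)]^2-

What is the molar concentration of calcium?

0.1506 mol/L

n(EDTA) = 0.02723 L × 0.1431 mol/L = 3.897 × 10^-3 mol
n(Ca2+) = 3.897 × 10^-3 mol (1:1 mole ratio)
[Ca2+] = 3.897 × 10^-3 mol / 0.02587 L = 0.1506 mol/L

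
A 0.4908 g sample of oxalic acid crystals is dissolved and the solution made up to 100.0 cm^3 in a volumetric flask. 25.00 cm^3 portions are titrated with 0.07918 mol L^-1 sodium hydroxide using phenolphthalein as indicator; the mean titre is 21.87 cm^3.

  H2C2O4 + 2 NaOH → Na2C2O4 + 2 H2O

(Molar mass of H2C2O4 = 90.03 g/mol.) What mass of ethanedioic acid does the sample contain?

n(NaOH) per titration = 0.02187 × 0.07918 = 1.732 × 10^-3 mol
From the 1:2 ratio, n(H2C2O4) in each aliquot = 1/2 × 1.732 × 10^-3 = 8.658 × 10^-4 mol
n(H2C2O4) in the whole flask = 8.658 × 10^-4 × 100.0/25.00 = 3.463 × 10^-3 mol
mass of H2C2O4 = 3.463 × 10^-3 × 90.03 = 0.3118 g

0.3118 g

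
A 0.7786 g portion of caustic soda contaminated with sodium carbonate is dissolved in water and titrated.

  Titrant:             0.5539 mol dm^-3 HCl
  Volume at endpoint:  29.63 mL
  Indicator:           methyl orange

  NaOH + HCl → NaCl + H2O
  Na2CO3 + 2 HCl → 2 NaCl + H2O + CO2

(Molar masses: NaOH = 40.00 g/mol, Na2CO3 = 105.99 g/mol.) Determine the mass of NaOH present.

n(HCl) = 0.02963 × 0.5539 = 0.01641 mol
Let x = n(NaOH), y = n(Na2CO3).
Titrant: 1x + 2y = 0.01641;  mass: 40.00x + 105.99y = 0.7786
Solving, x = 7.015 × 10^-3 mol, y = 4.699 × 10^-3 mol
mass of NaOH = 7.015 × 10^-3 × 40.00 = 0.2806 g

0.2806 g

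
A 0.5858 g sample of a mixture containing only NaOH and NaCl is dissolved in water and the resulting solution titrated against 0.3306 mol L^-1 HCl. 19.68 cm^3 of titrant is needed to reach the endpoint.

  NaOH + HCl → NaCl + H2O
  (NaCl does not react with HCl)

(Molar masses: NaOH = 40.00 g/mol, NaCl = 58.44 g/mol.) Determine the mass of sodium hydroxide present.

0.2602 g

n(HCl) = 0.01968 × 0.3306 = 6.506 × 10^-3 mol
Let x = n(NaOH), y = n(NaCl).
Titrant: 1x = 6.506 × 10^-3;  mass: 40.00x + 58.44y = 0.5858
Solving, x = 6.506 × 10^-3 mol, y = 5.571 × 10^-3 mol
mass of NaOH = 6.506 × 10^-3 × 40.00 = 0.2602 g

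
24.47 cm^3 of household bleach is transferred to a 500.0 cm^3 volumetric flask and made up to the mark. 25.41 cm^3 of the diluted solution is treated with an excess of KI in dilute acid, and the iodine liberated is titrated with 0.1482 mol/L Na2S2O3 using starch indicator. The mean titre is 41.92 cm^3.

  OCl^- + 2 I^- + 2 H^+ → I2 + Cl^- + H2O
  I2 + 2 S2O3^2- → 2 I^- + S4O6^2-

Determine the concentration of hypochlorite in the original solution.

2.498 mol/L

n(S2O3^2-) = 0.04192 × 0.1482 = 6.213 × 10^-3 mol
n(I2) = n(S2O3^2-)/2 = 3.106 × 10^-3 mol
n(OCl^-) in the aliquot = 3.106 × 10^-3 mol (1:1 ratio)
[OCl^-]_dilute = 3.106 × 10^-3 / 0.02541 = 0.1222 mol/L
[OCl^-]_original = 0.1222 × 500.0/24.47 = 2.498 mol/L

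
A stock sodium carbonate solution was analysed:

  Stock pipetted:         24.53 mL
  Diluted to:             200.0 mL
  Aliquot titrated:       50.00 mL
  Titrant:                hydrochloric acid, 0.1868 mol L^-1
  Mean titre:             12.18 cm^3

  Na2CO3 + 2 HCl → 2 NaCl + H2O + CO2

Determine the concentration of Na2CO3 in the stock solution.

n(HCl) = 0.01218 × 0.1868 = 2.275 × 10^-3 mol
From the 1:2 ratio, n(Na2CO3) in the aliquot = 1/2 × 2.275 × 10^-3 = 1.138 × 10^-3 mol
[Na2CO3]_dilute = 1.138 × 10^-3 / 0.05000 = 0.02275 mol/L
Dilution factor = 200.0 / 24.53 = 8.153
[Na2CO3]_stock = 0.02275 × 8.153 = 0.1855 mol/L

0.1855 mol/L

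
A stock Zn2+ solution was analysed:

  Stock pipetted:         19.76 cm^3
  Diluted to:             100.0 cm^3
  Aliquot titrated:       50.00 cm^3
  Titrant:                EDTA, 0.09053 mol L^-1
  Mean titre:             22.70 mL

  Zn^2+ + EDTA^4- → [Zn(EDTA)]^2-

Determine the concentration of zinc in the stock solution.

n(EDTA) = 0.02270 × 0.09053 = 2.055 × 10^-3 mol
n(Zn2+) in the aliquot = 2.055 × 10^-3 mol (1:1 ratio)
[Zn2+]_dilute = 2.055 × 10^-3 / 0.05000 = 0.04110 mol/L
Dilution factor = 100.0 / 19.76 = 5.061
[Zn2+]_stock = 0.04110 × 5.061 = 0.2080 mol/L

0.2080 mol/L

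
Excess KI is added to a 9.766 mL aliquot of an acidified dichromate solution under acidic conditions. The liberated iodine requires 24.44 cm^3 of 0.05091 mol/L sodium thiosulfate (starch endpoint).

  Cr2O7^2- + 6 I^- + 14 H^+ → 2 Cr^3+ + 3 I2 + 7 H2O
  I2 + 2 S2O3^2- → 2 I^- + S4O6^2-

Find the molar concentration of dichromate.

n(S2O3^2-) = 0.02444 × 0.05091 = 1.244 × 10^-3 mol
n(I2) = n(S2O3^2-)/2 = 6.221 × 10^-4 mol
From the 1:3 ratio, n(Cr2O7^2-) in the aliquot = 1/3 × 6.221 × 10^-4 = 2.074 × 10^-4 mol
[Cr2O7^2-] = 2.074 × 10^-4 / 0.009766 = 0.02123 mol/L

0.02123 mol/L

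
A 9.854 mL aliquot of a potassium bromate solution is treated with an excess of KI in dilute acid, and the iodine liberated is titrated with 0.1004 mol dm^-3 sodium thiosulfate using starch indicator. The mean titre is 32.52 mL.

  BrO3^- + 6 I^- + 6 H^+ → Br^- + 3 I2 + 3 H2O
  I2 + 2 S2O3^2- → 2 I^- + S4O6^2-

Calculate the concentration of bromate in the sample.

n(S2O3^2-) = 0.03252 × 0.1004 = 3.265 × 10^-3 mol
n(I2) = n(S2O3^2-)/2 = 1.633 × 10^-3 mol
From the 1:3 ratio, n(BrO3^-) in the aliquot = 1/3 × 1.633 × 10^-3 = 5.442 × 10^-4 mol
[BrO3^-] = 5.442 × 10^-4 / 0.009854 = 0.05522 mol/L

0.05522 mol/L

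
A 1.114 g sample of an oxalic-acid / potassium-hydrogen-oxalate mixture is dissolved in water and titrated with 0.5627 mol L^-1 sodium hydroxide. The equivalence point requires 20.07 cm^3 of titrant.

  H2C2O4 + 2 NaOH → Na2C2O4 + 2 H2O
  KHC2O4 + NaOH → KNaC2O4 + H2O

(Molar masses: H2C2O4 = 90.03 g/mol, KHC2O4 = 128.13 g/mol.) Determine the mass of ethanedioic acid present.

n(NaOH) = 0.02007 × 0.5627 = 0.01129 mol
Let x = n(H2C2O4), y = n(KHC2O4).
Titrant: 2x + 1y = 0.01129;  mass: 90.03x + 128.13y = 1.114
Solving, x = 2.003 × 10^-3 mol, y = 7.287 × 10^-3 mol
mass of H2C2O4 = 2.003 × 10^-3 × 90.03 = 0.1804 g

0.1804 g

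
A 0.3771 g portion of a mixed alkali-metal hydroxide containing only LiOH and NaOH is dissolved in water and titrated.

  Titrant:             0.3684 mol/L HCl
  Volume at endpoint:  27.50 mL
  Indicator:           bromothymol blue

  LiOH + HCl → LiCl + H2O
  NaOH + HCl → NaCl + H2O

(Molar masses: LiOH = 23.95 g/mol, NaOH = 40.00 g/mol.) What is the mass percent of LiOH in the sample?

11.14 %

n(HCl) = 0.02750 × 0.3684 = 0.01013 mol
Let x = n(LiOH), y = n(NaOH).
Titrant: 1x + 1y = 0.01013;  mass: 23.95x + 40.00y = 0.3771
Solving, x = 1.753 × 10^-3 mol, y = 8.378 × 10^-3 mol
mass of LiOH = 1.753 × 10^-3 × 23.95 = 0.04199 g
% LiOH = 0.04199 / 0.3771 × 100 = 11.14 %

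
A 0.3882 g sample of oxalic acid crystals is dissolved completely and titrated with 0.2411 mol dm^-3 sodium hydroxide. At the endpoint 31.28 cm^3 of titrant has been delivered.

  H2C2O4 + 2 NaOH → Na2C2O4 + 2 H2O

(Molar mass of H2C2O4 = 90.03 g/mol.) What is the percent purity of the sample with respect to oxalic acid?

87.45 %

n(NaOH) = 0.03128 L × 0.2411 mol/L = 7.542 × 10^-3 mol
From the 1:2 ratio, n(H2C2O4) = 1/2 × 7.542 × 10^-3 = 3.771 × 10^-3 mol
mass of H2C2O4 = 3.771 × 10^-3 × 90.03 g/mol = 0.3395 g
% H2C2O4 = 0.3395 / 0.3882 × 100 = 87.45 %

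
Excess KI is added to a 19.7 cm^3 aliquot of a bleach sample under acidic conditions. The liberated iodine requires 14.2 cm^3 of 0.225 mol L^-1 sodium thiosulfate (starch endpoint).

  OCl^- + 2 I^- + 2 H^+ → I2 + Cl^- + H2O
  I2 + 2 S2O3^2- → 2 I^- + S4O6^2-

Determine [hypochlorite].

0.0811 mol/L

n(S2O3^2-) = 0.0142 × 0.225 = 3.19 × 10^-3 mol
n(I2) = n(S2O3^2-)/2 = 1.60 × 10^-3 mol
n(OCl^-) in the aliquot = 1.60 × 10^-3 mol (1:1 ratio)
[OCl^-] = 1.60 × 10^-3 / 0.0197 = 0.0811 mol/L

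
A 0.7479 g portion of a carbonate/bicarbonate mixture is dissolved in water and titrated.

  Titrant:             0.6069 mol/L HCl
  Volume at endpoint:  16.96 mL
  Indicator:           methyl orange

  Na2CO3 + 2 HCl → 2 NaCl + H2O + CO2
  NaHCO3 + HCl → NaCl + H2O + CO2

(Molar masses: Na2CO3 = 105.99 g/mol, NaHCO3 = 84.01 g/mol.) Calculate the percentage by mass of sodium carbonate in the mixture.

26.69 %

n(HCl) = 0.01696 × 0.6069 = 0.01029 mol
Let x = n(Na2CO3), y = n(NaHCO3).
Titrant: 2x + 1y = 0.01029;  mass: 105.99x + 84.01y = 0.7479
Solving, x = 1.883 × 10^-3 mol, y = 6.527 × 10^-3 mol
mass of Na2CO3 = 1.883 × 10^-3 × 105.99 = 0.1996 g
% Na2CO3 = 0.1996 / 0.7479 × 100 = 26.69 %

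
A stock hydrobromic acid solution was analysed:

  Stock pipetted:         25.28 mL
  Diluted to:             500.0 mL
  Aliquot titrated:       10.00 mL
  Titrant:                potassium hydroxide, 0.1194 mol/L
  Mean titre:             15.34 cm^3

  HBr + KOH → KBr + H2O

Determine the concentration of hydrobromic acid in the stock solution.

3.623 mol/L

n(KOH) = 0.01534 × 0.1194 = 1.832 × 10^-3 mol
n(HBr) in the aliquot = 1.832 × 10^-3 mol (1:1 ratio)
[HBr]_dilute = 1.832 × 10^-3 / 0.01000 = 0.1832 mol/L
Dilution factor = 500.0 / 25.28 = 19.78
[HBr]_stock = 0.1832 × 19.78 = 3.623 mol/L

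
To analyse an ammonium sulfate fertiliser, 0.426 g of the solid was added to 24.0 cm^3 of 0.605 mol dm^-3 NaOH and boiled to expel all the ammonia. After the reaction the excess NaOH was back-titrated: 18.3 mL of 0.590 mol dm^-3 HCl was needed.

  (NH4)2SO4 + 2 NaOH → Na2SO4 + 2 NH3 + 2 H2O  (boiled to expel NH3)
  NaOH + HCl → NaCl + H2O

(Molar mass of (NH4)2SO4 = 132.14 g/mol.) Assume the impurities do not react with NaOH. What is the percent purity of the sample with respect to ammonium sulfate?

n(NaOH) added = 0.0240 × 0.605 = 0.0145 mol
n(HCl) used in back-titration = 0.0183 × 0.590 = 0.0108 mol
n(NaOH) left over = 0.0108 mol (1:1 ratio)
n(NaOH) consumed by analyte = 0.0145 − 0.0108 = 3.72 × 10^-3 mol
From the 1:2 ratio, n((NH4)2SO4) = 1/2 × 3.72 × 10^-3 = 1.86 × 10^-3 mol
mass of (NH4)2SO4 = 1.86 × 10^-3 × 132.14 = 0.246 g
% (NH4)2SO4 = 0.246 / 0.426 × 100 = 57.7 %

57.7 %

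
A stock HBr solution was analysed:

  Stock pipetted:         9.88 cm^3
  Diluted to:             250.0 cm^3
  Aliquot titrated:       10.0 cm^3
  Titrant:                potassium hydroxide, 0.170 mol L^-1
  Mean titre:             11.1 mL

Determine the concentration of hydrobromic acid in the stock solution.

HBr + KOH → KBr + H2O
n(KOH) = 0.0111 × 0.170 = 1.89 × 10^-3 mol
n(HBr) in the aliquot = 1.89 × 10^-3 mol (1:1 ratio)
[HBr]_dilute = 1.89 × 10^-3 / 0.0100 = 0.189 mol/L
Dilution factor = 250.0 / 9.88 = 25.30
[HBr]_stock = 0.189 × 25.30 = 4.77 mol/L

4.77 mol/L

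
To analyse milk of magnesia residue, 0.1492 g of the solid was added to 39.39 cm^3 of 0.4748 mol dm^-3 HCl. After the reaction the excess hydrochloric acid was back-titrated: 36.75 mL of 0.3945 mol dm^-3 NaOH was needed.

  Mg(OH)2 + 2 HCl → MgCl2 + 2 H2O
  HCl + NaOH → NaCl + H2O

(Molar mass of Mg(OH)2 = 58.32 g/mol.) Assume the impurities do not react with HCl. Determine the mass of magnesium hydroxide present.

n(HCl) added = 0.03939 × 0.4748 = 0.01870 mol
n(NaOH) used in back-titration = 0.03675 × 0.3945 = 0.01450 mol
n(HCl) left over = 0.01450 mol (1:1 ratio)
n(HCl) consumed by analyte = 0.01870 − 0.01450 = 4.204 × 10^-3 mol
From the 1:2 ratio, n(Mg(OH)2) = 1/2 × 4.204 × 10^-3 = 2.102 × 10^-3 mol
mass of Mg(OH)2 = 2.102 × 10^-3 × 58.32 = 0.1226 g

0.1226 g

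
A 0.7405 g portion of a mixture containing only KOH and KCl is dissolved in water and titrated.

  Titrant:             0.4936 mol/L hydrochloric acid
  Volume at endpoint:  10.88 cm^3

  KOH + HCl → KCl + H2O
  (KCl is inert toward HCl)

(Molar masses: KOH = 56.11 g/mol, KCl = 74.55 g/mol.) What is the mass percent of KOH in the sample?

40.69 %

n(HCl) = 0.01088 × 0.4936 = 5.370 × 10^-3 mol
Let x = n(KOH), y = n(KCl).
Titrant: 1x = 5.370 × 10^-3;  mass: 56.11x + 74.55y = 0.7405
Solving, x = 5.370 × 10^-3 mol, y = 5.891 × 10^-3 mol
mass of KOH = 5.370 × 10^-3 × 56.11 = 0.3013 g
% KOH = 0.3013 / 0.7405 × 100 = 40.69 %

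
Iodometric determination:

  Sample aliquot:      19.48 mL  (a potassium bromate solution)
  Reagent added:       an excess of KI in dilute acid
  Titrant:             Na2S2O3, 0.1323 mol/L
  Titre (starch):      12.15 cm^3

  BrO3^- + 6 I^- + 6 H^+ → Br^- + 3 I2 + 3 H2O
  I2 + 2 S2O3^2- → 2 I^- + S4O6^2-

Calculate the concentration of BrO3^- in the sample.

0.01375 mol/L

n(S2O3^2-) = 0.01215 × 0.1323 = 1.607 × 10^-3 mol
n(I2) = n(S2O3^2-)/2 = 8.037 × 10^-4 mol
From the 1:3 ratio, n(BrO3^-) in the aliquot = 1/3 × 8.037 × 10^-4 = 2.679 × 10^-4 mol
[BrO3^-] = 2.679 × 10^-4 / 0.01948 = 0.01375 mol/L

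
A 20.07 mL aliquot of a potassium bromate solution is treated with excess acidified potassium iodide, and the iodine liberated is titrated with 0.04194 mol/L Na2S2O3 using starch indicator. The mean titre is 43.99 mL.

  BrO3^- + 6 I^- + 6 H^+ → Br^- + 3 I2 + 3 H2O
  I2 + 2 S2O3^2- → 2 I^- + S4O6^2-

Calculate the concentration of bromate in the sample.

0.01532 mol/L

n(S2O3^2-) = 0.04399 × 0.04194 = 1.845 × 10^-3 mol
n(I2) = n(S2O3^2-)/2 = 9.225 × 10^-4 mol
From the 1:3 ratio, n(BrO3^-) in the aliquot = 1/3 × 9.225 × 10^-4 = 3.075 × 10^-4 mol
[BrO3^-] = 3.075 × 10^-4 / 0.02007 = 0.01532 mol/L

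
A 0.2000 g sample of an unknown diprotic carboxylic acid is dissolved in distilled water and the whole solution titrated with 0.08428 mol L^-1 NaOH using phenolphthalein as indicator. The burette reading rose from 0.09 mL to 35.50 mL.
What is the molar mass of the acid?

134.0 g/mol

n(NaOH) = 0.03541 L × 0.08428 mol/L = 2.984 × 10^-3 mol
From the 1:2 ratio, n(H2A) = 1/2 × 2.984 × 10^-3 = 1.492 × 10^-3 mol
M = m / n = 0.2000 g / 1.492 × 10^-3 mol = 134.0 g/mol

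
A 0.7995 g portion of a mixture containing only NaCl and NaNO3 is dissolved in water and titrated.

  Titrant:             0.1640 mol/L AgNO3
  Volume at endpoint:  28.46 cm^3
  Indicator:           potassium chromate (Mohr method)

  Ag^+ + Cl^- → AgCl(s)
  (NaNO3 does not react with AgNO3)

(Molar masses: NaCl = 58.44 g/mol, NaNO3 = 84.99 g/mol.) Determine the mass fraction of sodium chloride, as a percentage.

n(AgNO3) = 0.02846 × 0.1640 = 4.667 × 10^-3 mol
Let x = n(NaCl), y = n(NaNO3).
Titrant: 1x = 4.667 × 10^-3;  mass: 58.44x + 84.99y = 0.7995
Solving, x = 4.667 × 10^-3 mol, y = 6.198 × 10^-3 mol
mass of NaCl = 4.667 × 10^-3 × 58.44 = 0.2728 g
% NaCl = 0.2728 / 0.7995 × 100 = 34.12 %

34.12 %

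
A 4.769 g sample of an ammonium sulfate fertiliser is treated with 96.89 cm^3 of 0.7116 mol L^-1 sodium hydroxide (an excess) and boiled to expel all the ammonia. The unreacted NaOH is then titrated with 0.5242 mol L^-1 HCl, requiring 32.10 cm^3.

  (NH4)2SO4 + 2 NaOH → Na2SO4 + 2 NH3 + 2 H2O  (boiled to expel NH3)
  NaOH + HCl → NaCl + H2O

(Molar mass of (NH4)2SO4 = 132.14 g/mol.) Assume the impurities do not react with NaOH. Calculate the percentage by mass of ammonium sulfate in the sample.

n(NaOH) added = 0.09689 × 0.7116 = 0.06895 mol
n(HCl) used in back-titration = 0.03210 × 0.5242 = 0.01683 mol
n(NaOH) left over = 0.01683 mol (1:1 ratio)
n(NaOH) consumed by analyte = 0.06895 − 0.01683 = 0.05212 mol
From the 1:2 ratio, n((NH4)2SO4) = 1/2 × 0.05212 = 0.02606 mol
mass of (NH4)2SO4 = 0.02606 × 132.14 = 3.444 g
% (NH4)2SO4 = 3.444 / 4.769 × 100 = 72.21 %

72.21 %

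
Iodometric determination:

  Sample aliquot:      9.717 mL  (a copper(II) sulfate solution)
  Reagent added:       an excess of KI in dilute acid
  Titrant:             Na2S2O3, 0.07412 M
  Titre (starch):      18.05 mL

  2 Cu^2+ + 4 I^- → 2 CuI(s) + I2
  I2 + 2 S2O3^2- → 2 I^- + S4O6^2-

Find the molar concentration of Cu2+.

n(S2O3^2-) = 0.01805 × 0.07412 = 1.338 × 10^-3 mol
n(I2) = n(S2O3^2-)/2 = 6.689 × 10^-4 mol
From the 2:1 ratio, n(Cu2+) in the aliquot = 2/1 × 6.689 × 10^-4 = 1.338 × 10^-3 mol
[Cu2+] = 1.338 × 10^-3 / 0.009717 = 0.1377 mol/L

0.1377 M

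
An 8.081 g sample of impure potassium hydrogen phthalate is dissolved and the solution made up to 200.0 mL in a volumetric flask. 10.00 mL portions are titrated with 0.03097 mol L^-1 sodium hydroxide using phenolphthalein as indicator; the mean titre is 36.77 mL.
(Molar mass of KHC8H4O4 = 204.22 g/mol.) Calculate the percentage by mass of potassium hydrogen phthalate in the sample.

57.56 %

KHC8H4O4 + NaOH → KNaC8H4O4 + H2O
n(NaOH) per titration = 0.03677 × 0.03097 = 1.139 × 10^-3 mol
n(KHC8H4O4) in each aliquot = 1.139 × 10^-3 mol (1:1 ratio)
n(KHC8H4O4) in the whole flask = 1.139 × 10^-3 × 200.0/10.00 = 0.02278 mol
mass of KHC8H4O4 = 0.02278 × 204.22 = 4.651 g
% KHC8H4O4 = 4.651 / 8.081 × 100 = 57.56 %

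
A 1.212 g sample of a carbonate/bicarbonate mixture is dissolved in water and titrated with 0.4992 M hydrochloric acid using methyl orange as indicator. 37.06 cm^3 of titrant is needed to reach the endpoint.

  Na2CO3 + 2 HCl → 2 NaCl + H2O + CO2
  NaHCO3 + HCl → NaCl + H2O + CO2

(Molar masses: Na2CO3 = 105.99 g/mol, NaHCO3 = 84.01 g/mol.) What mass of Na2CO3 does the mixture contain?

0.5847 g

n(HCl) = 0.03706 × 0.4992 = 0.01850 mol
Let x = n(Na2CO3), y = n(NaHCO3).
Titrant: 2x + 1y = 0.01850;  mass: 105.99x + 84.01y = 1.212
Solving, x = 5.517 × 10^-3 mol, y = 7.467 × 10^-3 mol
mass of Na2CO3 = 5.517 × 10^-3 × 105.99 = 0.5847 g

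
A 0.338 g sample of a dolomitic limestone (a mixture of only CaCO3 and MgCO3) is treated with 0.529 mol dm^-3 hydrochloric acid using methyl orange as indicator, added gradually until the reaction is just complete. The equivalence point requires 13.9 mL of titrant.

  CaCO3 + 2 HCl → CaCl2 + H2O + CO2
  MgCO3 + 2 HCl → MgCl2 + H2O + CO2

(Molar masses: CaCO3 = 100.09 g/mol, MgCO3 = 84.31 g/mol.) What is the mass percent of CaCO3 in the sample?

n(HCl) = 0.0139 × 0.529 = 7.35 × 10^-3 mol
Let x = n(CaCO3), y = n(MgCO3).
Titrant: 2x + 2y = 7.35 × 10^-3;  mass: 100.09x + 84.31y = 0.338
Solving, x = 1.78 × 10^-3 mol, y = 1.90 × 10^-3 mol
mass of CaCO3 = 1.78 × 10^-3 × 100.09 = 0.178 g
% CaCO3 = 0.178 / 0.338 × 100 = 52.6 %

52.6 %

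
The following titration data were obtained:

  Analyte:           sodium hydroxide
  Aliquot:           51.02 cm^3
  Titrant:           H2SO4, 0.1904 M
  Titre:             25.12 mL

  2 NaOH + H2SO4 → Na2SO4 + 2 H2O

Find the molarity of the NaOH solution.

n(H2SO4) = 0.02512 L × 0.1904 mol/L = 4.783 × 10^-3 mol
From the 2:1 mole ratio, n(NaOH) = 2/1 × 4.783 × 10^-3 = 9.566 × 10^-3 mol
[NaOH] = 9.566 × 10^-3 mol / 0.05102 L = 0.1875 mol/L

0.1875 M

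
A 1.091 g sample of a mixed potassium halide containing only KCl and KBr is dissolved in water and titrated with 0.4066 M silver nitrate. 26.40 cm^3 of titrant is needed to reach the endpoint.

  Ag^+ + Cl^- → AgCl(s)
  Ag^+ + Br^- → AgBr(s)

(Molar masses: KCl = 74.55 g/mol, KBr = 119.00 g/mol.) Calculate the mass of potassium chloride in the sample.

n(AgNO3) = 0.02640 × 0.4066 = 0.01073 mol
Let x = n(KCl), y = n(KBr).
Titrant: 1x + 1y = 0.01073;  mass: 74.55x + 119.00y = 1.091
Solving, x = 4.193 × 10^-3 mol, y = 6.541 × 10^-3 mol
mass of KCl = 4.193 × 10^-3 × 74.55 = 0.3126 g

0.3126 g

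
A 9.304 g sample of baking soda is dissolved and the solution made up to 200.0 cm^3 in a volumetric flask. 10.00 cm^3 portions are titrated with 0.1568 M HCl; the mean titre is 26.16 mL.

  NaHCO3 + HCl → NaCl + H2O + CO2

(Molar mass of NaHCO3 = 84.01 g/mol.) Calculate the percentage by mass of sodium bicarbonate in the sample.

74.08 %

n(HCl) per titration = 0.02616 × 0.1568 = 4.102 × 10^-3 mol
n(NaHCO3) in each aliquot = 4.102 × 10^-3 mol (1:1 ratio)
n(NaHCO3) in the whole flask = 4.102 × 10^-3 × 200.0/10.00 = 0.08204 mol
mass of NaHCO3 = 0.08204 × 84.01 = 6.892 g
% NaHCO3 = 6.892 / 9.304 × 100 = 74.08 %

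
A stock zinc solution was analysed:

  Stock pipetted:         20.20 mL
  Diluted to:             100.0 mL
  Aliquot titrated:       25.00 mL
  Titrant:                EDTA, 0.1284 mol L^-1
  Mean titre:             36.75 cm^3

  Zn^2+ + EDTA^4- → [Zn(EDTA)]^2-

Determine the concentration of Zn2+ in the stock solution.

n(EDTA) = 0.03675 × 0.1284 = 4.719 × 10^-3 mol
n(Zn2+) in the aliquot = 4.719 × 10^-3 mol (1:1 ratio)
[Zn2+]_dilute = 4.719 × 10^-3 / 0.02500 = 0.1887 mol/L
Dilution factor = 100.0 / 20.20 = 4.950
[Zn2+]_stock = 0.1887 × 4.950 = 0.9344 mol/L

0.9344 mol/L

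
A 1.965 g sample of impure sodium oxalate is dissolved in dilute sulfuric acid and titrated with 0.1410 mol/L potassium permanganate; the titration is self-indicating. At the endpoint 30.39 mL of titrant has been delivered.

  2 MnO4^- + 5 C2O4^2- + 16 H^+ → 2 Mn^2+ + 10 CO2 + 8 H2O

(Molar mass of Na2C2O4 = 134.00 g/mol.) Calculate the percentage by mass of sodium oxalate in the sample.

n(KMnO4) = 0.03039 L × 0.1410 mol/L = 4.285 × 10^-3 mol
From the 5:2 ratio, n(Na2C2O4) = 5/2 × 4.285 × 10^-3 = 0.01071 mol
mass of Na2C2O4 = 0.01071 × 134.00 g/mol = 1.435 g
% Na2C2O4 = 1.435 / 1.965 × 100 = 73.05 %

73.05 %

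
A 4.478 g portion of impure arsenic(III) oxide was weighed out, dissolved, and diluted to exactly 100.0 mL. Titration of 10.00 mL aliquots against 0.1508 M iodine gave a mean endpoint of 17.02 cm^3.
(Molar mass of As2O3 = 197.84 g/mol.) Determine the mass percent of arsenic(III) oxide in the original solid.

56.70 %

As2O3 + 2 I2 + 2 H2O → As2O5 + 4 HI
n(I2) per titration = 0.01702 × 0.1508 = 2.567 × 10^-3 mol
From the 1:2 ratio, n(As2O3) in each aliquot = 1/2 × 2.567 × 10^-3 = 1.283 × 10^-3 mol
n(As2O3) in the whole flask = 1.283 × 10^-3 × 100.0/10.00 = 0.01283 mol
mass of As2O3 = 0.01283 × 197.84 = 2.539 g
% As2O3 = 2.539 / 4.478 × 100 = 56.70 %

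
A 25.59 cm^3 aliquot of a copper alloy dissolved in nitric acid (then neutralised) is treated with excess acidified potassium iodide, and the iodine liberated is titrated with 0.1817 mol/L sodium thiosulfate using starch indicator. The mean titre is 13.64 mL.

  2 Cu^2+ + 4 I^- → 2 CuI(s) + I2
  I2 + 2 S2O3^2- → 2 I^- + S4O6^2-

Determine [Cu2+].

n(S2O3^2-) = 0.01364 × 0.1817 = 2.478 × 10^-3 mol
n(I2) = n(S2O3^2-)/2 = 1.239 × 10^-3 mol
From the 2:1 ratio, n(Cu2+) in the aliquot = 2/1 × 1.239 × 10^-3 = 2.478 × 10^-3 mol
[Cu2+] = 2.478 × 10^-3 / 0.02559 = 0.09685 mol/L

0.09685 mol/L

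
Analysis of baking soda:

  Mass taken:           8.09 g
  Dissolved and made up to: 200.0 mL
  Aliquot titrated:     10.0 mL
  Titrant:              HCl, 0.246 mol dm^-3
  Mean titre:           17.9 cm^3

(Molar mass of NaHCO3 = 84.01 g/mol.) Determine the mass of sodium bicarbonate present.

NaHCO3 + HCl → NaCl + H2O + CO2
n(HCl) per titration = 0.0179 × 0.246 = 4.40 × 10^-3 mol
n(NaHCO3) in each aliquot = 4.40 × 10^-3 mol (1:1 ratio)
n(NaHCO3) in the whole flask = 4.40 × 10^-3 × 200.0/10.0 = 0.0881 mol
mass of NaHCO3 = 0.0881 × 84.01 = 7.40 g

7.40 g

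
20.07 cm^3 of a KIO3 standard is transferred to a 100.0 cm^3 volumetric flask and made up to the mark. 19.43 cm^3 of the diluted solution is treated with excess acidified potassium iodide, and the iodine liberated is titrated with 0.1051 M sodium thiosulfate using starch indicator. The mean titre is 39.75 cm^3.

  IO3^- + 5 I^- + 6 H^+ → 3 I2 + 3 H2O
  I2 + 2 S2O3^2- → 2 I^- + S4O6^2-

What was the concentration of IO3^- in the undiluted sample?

0.1786 M

n(S2O3^2-) = 0.03975 × 0.1051 = 4.178 × 10^-3 mol
n(I2) = n(S2O3^2-)/2 = 2.089 × 10^-3 mol
From the 1:3 ratio, n(IO3^-) in the aliquot = 1/3 × 2.089 × 10^-3 = 6.963 × 10^-4 mol
[IO3^-]_dilute = 6.963 × 10^-4 / 0.01943 = 0.03584 mol/L
[IO3^-]_original = 0.03584 × 100.0/20.07 = 0.1786 mol/L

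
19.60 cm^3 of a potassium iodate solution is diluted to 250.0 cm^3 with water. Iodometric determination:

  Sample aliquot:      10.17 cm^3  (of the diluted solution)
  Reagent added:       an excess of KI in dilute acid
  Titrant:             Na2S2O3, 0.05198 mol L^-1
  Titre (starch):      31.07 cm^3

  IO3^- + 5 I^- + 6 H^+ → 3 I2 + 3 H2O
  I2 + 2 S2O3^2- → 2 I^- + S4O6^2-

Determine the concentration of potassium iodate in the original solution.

n(S2O3^2-) = 0.03107 × 0.05198 = 1.615 × 10^-3 mol
n(I2) = n(S2O3^2-)/2 = 8.075 × 10^-4 mol
From the 1:3 ratio, n(IO3^-) in the aliquot = 1/3 × 8.075 × 10^-4 = 2.692 × 10^-4 mol
[IO3^-]_dilute = 2.692 × 10^-4 / 0.01017 = 0.02647 mol/L
[IO3^-]_original = 0.02647 × 250.0/19.60 = 0.3376 mol/L

0.3376 mol/L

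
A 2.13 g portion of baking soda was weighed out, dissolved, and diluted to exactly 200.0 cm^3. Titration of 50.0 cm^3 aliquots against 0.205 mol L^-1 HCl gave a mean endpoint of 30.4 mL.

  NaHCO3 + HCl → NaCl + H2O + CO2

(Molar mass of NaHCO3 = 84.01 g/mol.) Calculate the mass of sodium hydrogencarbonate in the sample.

2.09 g

n(HCl) per titration = 0.0304 × 0.205 = 6.23 × 10^-3 mol
n(NaHCO3) in each aliquot = 6.23 × 10^-3 mol (1:1 ratio)
n(NaHCO3) in the whole flask = 6.23 × 10^-3 × 200.0/50.0 = 0.0249 mol
mass of NaHCO3 = 0.0249 × 84.01 = 2.09 g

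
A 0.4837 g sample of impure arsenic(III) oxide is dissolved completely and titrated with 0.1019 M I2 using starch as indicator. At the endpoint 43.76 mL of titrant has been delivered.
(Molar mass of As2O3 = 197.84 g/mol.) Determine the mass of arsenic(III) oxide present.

0.4411 g

As2O3 + 2 I2 + 2 H2O → As2O5 + 4 HI
n(I2) = 0.04376 L × 0.1019 mol/L = 4.459 × 10^-3 mol
From the 1:2 ratio, n(As2O3) = 1/2 × 4.459 × 10^-3 = 2.230 × 10^-3 mol
mass of As2O3 = 2.230 × 10^-3 × 197.84 g/mol = 0.4411 g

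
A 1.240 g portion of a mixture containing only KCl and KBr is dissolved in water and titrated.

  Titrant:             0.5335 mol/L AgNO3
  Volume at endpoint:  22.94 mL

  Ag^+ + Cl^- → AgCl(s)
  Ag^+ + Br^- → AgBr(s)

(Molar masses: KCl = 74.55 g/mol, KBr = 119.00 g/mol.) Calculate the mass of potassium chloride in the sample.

n(AgNO3) = 0.02294 × 0.5335 = 0.01224 mol
Let x = n(KCl), y = n(KBr).
Titrant: 1x + 1y = 0.01224;  mass: 74.55x + 119.00y = 1.240
Solving, x = 4.868 × 10^-3 mol, y = 7.371 × 10^-3 mol
mass of KCl = 4.868 × 10^-3 × 74.55 = 0.3629 g

0.3629 g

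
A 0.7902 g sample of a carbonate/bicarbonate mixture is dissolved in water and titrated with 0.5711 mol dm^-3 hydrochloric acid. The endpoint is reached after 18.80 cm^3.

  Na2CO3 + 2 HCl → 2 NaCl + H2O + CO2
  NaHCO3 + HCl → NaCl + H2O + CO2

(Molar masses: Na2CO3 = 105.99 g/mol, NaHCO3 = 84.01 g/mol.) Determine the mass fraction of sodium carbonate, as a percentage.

n(HCl) = 0.01880 × 0.5711 = 0.01074 mol
Let x = n(Na2CO3), y = n(NaHCO3).
Titrant: 2x + 1y = 0.01074;  mass: 105.99x + 84.01y = 0.7902
Solving, x = 1.802 × 10^-3 mol, y = 7.132 × 10^-3 mol
mass of Na2CO3 = 1.802 × 10^-3 × 105.99 = 0.1910 g
% Na2CO3 = 0.1910 / 0.7902 × 100 = 24.17 %

24.17 %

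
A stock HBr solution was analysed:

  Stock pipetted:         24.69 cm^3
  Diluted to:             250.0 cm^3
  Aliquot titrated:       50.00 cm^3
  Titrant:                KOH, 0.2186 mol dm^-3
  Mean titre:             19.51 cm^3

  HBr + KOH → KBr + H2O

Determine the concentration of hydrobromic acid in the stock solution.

0.8637 mol/L

n(KOH) = 0.01951 × 0.2186 = 4.265 × 10^-3 mol
n(HBr) in the aliquot = 4.265 × 10^-3 mol (1:1 ratio)
[HBr]_dilute = 4.265 × 10^-3 / 0.05000 = 0.08530 mol/L
Dilution factor = 250.0 / 24.69 = 10.13
[HBr]_stock = 0.08530 × 10.13 = 0.8637 mol/L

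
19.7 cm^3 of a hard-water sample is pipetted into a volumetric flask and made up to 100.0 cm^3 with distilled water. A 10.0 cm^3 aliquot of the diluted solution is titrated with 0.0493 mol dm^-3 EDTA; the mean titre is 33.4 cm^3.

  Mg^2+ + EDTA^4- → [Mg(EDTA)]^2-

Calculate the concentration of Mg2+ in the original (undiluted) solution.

n(EDTA) = 0.0334 × 0.0493 = 1.65 × 10^-3 mol
n(Mg2+) in the aliquot = 1.65 × 10^-3 mol (1:1 ratio)
[Mg2+]_dilute = 1.65 × 10^-3 / 0.0100 = 0.165 mol/L
Dilution factor = 100.0 / 19.7 = 5.076
[Mg2+]_stock = 0.165 × 5.076 = 0.836 mol/L

0.836 mol/L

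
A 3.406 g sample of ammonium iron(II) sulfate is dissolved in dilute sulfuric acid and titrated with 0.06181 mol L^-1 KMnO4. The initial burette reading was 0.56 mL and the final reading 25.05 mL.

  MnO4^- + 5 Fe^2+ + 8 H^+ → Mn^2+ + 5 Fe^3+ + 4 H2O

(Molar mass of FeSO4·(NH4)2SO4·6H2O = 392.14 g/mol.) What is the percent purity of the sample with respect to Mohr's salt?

n(KMnO4) = 0.02449 L × 0.06181 mol/L = 1.514 × 10^-3 mol
From the 5:1 ratio, n(FeSO4·(NH4)2SO4·6H2O) = 5/1 × 1.514 × 10^-3 = 7.569 × 10^-3 mol
mass of FeSO4·(NH4)2SO4·6H2O = 7.569 × 10^-3 × 392.14 g/mol = 2.968 g
% FeSO4·(NH4)2SO4·6H2O = 2.968 / 3.406 × 100 = 87.14 %

87.14 %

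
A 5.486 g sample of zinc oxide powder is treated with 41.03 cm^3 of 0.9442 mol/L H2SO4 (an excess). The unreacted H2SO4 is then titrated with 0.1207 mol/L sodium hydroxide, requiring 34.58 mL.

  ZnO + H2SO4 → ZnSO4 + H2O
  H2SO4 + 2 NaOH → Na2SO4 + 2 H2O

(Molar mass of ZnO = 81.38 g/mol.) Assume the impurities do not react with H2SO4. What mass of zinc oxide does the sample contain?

2.983 g

n(H2SO4) added = 0.04103 × 0.9442 = 0.03874 mol
n(NaOH) used in back-titration = 0.03458 × 0.1207 = 4.174 × 10^-3 mol
From the 1:2 ratio, n(H2SO4) left over = 1/2 × 4.174 × 10^-3 = 2.087 × 10^-3 mol
n(H2SO4) consumed by analyte = 0.03874 − 2.087 × 10^-3 = 0.03665 mol
n(ZnO) = 0.03665 mol (1:1 ratio)
mass of ZnO = 0.03665 × 81.38 = 2.983 g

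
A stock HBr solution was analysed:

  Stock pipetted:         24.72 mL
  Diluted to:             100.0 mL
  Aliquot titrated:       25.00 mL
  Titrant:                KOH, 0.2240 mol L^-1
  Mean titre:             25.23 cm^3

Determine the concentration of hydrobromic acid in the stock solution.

0.9145 mol/L

HBr + KOH → KBr + H2O
n(KOH) = 0.02523 × 0.2240 = 5.652 × 10^-3 mol
n(HBr) in the aliquot = 5.652 × 10^-3 mol (1:1 ratio)
[HBr]_dilute = 5.652 × 10^-3 / 0.02500 = 0.2261 mol/L
Dilution factor = 100.0 / 24.72 = 4.045
[HBr]_stock = 0.2261 × 4.045 = 0.9145 mol/L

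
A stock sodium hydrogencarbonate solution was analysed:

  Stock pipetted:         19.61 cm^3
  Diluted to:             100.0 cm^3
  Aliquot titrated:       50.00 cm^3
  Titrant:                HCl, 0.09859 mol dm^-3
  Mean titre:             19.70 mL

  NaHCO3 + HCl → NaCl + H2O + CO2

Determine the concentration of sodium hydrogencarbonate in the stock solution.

0.1981 mol/L

n(HCl) = 0.01970 × 0.09859 = 1.942 × 10^-3 mol
n(NaHCO3) in the aliquot = 1.942 × 10^-3 mol (1:1 ratio)
[NaHCO3]_dilute = 1.942 × 10^-3 / 0.05000 = 0.03884 mol/L
Dilution factor = 100.0 / 19.61 = 5.099
[NaHCO3]_stock = 0.03884 × 5.099 = 0.1981 mol/L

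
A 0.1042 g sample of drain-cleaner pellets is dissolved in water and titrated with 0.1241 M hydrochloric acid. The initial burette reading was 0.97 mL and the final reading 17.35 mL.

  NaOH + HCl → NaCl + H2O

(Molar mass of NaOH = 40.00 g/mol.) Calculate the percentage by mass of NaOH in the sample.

n(HCl) = 0.01638 L × 0.1241 mol/L = 2.033 × 10^-3 mol
n(NaOH) = 2.033 × 10^-3 mol (1:1 ratio)
mass of NaOH = 2.033 × 10^-3 × 40.00 g/mol = 0.08131 g
% NaOH = 0.08131 / 0.1042 × 100 = 78.03 %

78.03 %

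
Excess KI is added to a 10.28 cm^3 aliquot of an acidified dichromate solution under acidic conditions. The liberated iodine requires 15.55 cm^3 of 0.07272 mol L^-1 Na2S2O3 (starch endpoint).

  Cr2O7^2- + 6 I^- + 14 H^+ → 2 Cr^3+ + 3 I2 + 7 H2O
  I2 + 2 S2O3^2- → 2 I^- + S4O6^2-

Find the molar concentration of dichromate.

n(S2O3^2-) = 0.01555 × 0.07272 = 1.131 × 10^-3 mol
n(I2) = n(S2O3^2-)/2 = 5.654 × 10^-4 mol
From the 1:3 ratio, n(Cr2O7^2-) in the aliquot = 1/3 × 5.654 × 10^-4 = 1.885 × 10^-4 mol
[Cr2O7^2-] = 1.885 × 10^-4 / 0.01028 = 0.01833 mol/L

0.01833 mol/L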